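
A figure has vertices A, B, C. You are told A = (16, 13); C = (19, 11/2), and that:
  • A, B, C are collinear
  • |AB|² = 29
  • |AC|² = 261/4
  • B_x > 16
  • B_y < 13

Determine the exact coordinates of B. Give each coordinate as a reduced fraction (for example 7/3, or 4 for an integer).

B = (18, 8)

1. B_x = 18  [[A, B, C are collinear ⇒ -15/2x-3y+159=0] ∩ [|B−(16, 13)|²=29]]
2. B_y = 8  [[A, B, C are collinear ⇒ -15/2x-3y+159=0] ∩ [|B−(16, 13)|²=29]]
   so B = (18, 8)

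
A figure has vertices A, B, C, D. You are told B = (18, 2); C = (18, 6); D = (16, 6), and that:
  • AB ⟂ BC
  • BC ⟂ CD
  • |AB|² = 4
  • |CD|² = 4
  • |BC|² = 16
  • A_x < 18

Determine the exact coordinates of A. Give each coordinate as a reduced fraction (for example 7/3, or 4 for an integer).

1. A_x = 16  [[AB ⟂ BC ⇒ -4y+8=0] ∩ [|A−(18, 2)|²=4]]
2. A_y = 2  [[AB ⟂ BC ⇒ -4y+8=0] ∩ [|A−(18, 2)|²=4]]
   so A = (16, 2)

A = (16, 2)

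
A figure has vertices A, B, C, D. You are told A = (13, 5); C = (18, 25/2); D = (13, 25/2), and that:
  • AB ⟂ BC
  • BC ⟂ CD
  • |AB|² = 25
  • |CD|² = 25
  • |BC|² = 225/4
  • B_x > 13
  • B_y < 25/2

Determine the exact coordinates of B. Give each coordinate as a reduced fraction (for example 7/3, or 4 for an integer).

1. B_x = 18  [[BC ⟂ CD ⇒ 5x-90=0] ∩ [|B−(13, 5)|²=25]]
2. B_y = 5  [[BC ⟂ CD ⇒ 5x-90=0] ∩ [|B−(13, 5)|²=25]]
   so B = (18, 5)

B = (18, 5)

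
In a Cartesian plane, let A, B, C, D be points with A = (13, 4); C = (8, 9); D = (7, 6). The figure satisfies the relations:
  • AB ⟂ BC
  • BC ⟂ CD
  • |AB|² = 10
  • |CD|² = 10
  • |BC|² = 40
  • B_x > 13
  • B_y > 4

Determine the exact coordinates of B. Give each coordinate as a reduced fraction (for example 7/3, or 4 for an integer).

1. B_x = 14  [[BC ⟂ CD ⇒ 1x+3y-35=0] ∩ [|B−(13, 4)|²=10]]
2. B_y = 7  [[BC ⟂ CD ⇒ 1x+3y-35=0] ∩ [|B−(13, 4)|²=10]]
   so B = (14, 7)

B = (14, 7)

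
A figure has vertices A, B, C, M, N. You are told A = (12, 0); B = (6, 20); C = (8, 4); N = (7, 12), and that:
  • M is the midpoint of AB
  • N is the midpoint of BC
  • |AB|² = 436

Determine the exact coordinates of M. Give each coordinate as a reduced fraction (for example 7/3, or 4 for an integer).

1. M_x = 9  [2·M = A+B = (12, 0)+(6, 20)]
2. M_y = 10  [2·M = A+B = (12, 0)+(6, 20)]
   so M = (9, 10)

M = (9, 10)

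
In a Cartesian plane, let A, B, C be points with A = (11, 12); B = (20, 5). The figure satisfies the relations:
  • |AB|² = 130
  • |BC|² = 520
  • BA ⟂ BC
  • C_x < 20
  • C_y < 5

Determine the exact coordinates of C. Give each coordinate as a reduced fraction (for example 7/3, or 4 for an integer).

C = (6, -13)

1. C_x = 6  [[BA ⟂ BC ⇒ -9x+7y+145=0] ∩ [|C−(20, 5)|²=520]]
2. C_y = -13  [[BA ⟂ BC ⇒ -9x+7y+145=0] ∩ [|C−(20, 5)|²=520]]
   so C = (6, -13)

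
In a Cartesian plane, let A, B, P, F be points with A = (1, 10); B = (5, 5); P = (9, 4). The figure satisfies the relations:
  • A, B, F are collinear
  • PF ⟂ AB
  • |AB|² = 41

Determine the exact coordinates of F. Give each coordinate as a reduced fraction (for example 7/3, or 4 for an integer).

1. F_x = 289/41  [[A, B, F are collinear ⇒ 5x+4y-45=0] ∩ [PF ⟂ AB ⇒ 4x-5y-16=0]]
2. F_y = 100/41  [[A, B, F are collinear ⇒ 5x+4y-45=0] ∩ [PF ⟂ AB ⇒ 4x-5y-16=0]]
   so F = (289/41, 100/41)

F = (289/41, 100/41)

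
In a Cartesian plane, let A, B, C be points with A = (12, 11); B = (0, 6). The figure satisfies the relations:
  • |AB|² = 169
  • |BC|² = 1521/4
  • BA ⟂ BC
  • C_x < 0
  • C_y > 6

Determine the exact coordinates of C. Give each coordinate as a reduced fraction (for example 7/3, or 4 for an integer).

C = (-15/2, 24)

1. C_x = -15/2  [[BA ⟂ BC ⇒ 12x+5y-30=0] ∩ [|C−(0, 6)|²=1521/4]]
2. C_y = 24  [[BA ⟂ BC ⇒ 12x+5y-30=0] ∩ [|C−(0, 6)|²=1521/4]]
   so C = (-15/2, 24)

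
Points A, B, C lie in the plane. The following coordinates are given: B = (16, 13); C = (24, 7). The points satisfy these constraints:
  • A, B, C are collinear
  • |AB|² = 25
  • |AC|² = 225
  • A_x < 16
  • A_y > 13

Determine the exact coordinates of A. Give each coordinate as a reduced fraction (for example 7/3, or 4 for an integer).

A = (12, 16)

1. A_x = 12  [[A, B, C are collinear ⇒ 6x+8y-200=0] ∩ [|A−(16, 13)|²=25]]
2. A_y = 16  [[A, B, C are collinear ⇒ 6x+8y-200=0] ∩ [|A−(16, 13)|²=25]]
   so A = (12, 16)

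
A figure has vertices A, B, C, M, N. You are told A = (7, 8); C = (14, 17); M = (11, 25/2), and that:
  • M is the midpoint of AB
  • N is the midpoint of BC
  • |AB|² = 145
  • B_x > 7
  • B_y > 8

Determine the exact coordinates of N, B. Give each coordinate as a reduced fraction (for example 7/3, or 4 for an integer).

N = (29/2, 17)
B = (15, 17)

1. B_x = 15  [B = 2·M−A = 2·(11, 25/2)−(7, 8)]
2. B_y = 17  [B = 2·M−A = 2·(11, 25/2)−(7, 8)]
   so B = (15, 17)
3. N_x = 29/2  [2·N = B+C = (15, 17)+(14, 17)]
4. N_y = 17  [2·N = B+C = (15, 17)+(14, 17)]
   so N = (29/2, 17)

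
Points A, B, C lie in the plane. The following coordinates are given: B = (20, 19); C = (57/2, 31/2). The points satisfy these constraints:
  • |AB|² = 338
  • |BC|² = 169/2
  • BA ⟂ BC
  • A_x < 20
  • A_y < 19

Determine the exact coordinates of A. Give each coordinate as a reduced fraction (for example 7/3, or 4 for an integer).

1. A_x = 13  [[BA ⟂ BC ⇒ 17/2x-7/2y-207/2=0] ∩ [|A−(20, 19)|²=338]]
2. A_y = 2  [[BA ⟂ BC ⇒ 17/2x-7/2y-207/2=0] ∩ [|A−(20, 19)|²=338]]
   so A = (13, 2)

A = (13, 2)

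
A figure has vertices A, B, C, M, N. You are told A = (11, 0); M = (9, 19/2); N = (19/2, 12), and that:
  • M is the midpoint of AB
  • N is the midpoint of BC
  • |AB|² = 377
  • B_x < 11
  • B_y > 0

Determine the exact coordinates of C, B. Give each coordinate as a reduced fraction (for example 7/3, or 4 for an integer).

C = (12, 5)
B = (7, 19)

1. B_x = 7  [B = 2·M−A = 2·(9, 19/2)−(11, 0)]
2. B_y = 19  [B = 2·M−A = 2·(9, 19/2)−(11, 0)]
   so B = (7, 19)
3. C_x = 12  [C = 2·N−B = 2·(19/2, 12)−(7, 19)]
4. C_y = 5  [C = 2·N−B = 2·(19/2, 12)−(7, 19)]
   so C = (12, 5)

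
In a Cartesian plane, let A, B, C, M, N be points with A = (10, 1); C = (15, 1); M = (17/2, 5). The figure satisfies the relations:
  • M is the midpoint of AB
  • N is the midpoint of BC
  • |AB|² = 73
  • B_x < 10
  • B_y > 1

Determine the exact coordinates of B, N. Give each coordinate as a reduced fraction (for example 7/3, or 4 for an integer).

B = (7, 9)
N = (11, 5)

1. B_x = 7  [B = 2·M−A = 2·(17/2, 5)−(10, 1)]
2. B_y = 9  [B = 2·M−A = 2·(17/2, 5)−(10, 1)]
   so B = (7, 9)
3. N_x = 11  [2·N = B+C = (7, 9)+(15, 1)]
4. N_y = 5  [2·N = B+C = (7, 9)+(15, 1)]
   so N = (11, 5)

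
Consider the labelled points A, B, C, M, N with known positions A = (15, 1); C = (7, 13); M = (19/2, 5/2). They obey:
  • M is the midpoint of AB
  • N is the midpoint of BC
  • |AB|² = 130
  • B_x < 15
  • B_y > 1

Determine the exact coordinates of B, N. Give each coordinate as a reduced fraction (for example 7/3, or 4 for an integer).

1. B_x = 4  [B = 2·M−A = 2·(19/2, 5/2)−(15, 1)]
2. B_y = 4  [B = 2·M−A = 2·(19/2, 5/2)−(15, 1)]
   so B = (4, 4)
3. N_x = 11/2  [2·N = B+C = (4, 4)+(7, 13)]
4. N_y = 17/2  [2·N = B+C = (4, 4)+(7, 13)]
   so N = (11/2, 17/2)

B = (4, 4)
N = (11/2, 17/2)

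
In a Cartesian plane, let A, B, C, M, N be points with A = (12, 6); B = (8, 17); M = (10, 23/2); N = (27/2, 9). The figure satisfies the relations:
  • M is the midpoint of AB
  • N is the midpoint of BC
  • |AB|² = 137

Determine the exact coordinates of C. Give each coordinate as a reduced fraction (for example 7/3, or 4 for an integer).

C = (19, 1)

1. C_x = 19  [C = 2·N−B = 2·(27/2, 9)−(8, 17)]
2. C_y = 1  [C = 2·N−B = 2·(27/2, 9)−(8, 17)]
   so C = (19, 1)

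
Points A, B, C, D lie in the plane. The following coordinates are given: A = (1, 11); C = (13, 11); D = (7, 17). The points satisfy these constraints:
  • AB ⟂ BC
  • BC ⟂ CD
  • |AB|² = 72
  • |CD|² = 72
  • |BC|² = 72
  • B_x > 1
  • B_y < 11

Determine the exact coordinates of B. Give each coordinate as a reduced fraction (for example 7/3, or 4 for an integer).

B = (7, 5)

1. B_x = 7  [[BC ⟂ CD ⇒ 6x-6y-12=0] ∩ [|B−(1, 11)|²=72]]
2. B_y = 5  [[BC ⟂ CD ⇒ 6x-6y-12=0] ∩ [|B−(1, 11)|²=72]]
   so B = (7, 5)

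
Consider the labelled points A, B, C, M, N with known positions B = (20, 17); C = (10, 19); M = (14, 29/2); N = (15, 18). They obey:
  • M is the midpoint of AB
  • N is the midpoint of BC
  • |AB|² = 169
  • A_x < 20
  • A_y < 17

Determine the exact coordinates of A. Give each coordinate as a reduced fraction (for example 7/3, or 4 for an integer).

1. A_x = 8  [A = 2·M−B = 2·(14, 29/2)−(20, 17)]
2. A_y = 12  [A = 2·M−B = 2·(14, 29/2)−(20, 17)]
   so A = (8, 12)

A = (8, 12)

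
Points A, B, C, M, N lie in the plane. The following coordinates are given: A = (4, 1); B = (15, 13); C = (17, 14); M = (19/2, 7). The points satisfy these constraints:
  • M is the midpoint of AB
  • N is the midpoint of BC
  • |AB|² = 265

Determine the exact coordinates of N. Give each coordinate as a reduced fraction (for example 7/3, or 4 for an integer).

1. N_x = 16  [2·N = B+C = (15, 13)+(17, 14)]
2. N_y = 27/2  [2·N = B+C = (15, 13)+(17, 14)]
   so N = (16, 27/2)

N = (16, 27/2)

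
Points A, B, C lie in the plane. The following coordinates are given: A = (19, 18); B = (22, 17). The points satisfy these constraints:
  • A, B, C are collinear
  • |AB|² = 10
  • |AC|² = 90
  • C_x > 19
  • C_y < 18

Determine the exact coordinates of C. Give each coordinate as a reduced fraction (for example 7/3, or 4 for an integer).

1. C_x = 28  [[A, B, C are collinear ⇒ 1x+3y-73=0] ∩ [|C−(19, 18)|²=90]]
2. C_y = 15  [[A, B, C are collinear ⇒ 1x+3y-73=0] ∩ [|C−(19, 18)|²=90]]
   so C = (28, 15)

C = (28, 15)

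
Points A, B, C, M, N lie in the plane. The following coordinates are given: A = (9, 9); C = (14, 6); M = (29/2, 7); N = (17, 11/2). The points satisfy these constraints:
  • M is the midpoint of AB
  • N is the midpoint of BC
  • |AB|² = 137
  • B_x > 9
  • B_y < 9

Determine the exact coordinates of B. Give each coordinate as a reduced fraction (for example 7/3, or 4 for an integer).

B = (20, 5)

1. B_x = 20  [B = 2·M−A = 2·(29/2, 7)−(9, 9)]
2. B_y = 5  [B = 2·M−A = 2·(29/2, 7)−(9, 9)]
   so B = (20, 5)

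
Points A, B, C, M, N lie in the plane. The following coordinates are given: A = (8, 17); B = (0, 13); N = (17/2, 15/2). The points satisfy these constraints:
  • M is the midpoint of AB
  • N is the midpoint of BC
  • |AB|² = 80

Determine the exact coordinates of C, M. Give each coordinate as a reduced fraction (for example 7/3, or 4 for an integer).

1. M_x = 4  [2·M = A+B = (8, 17)+(0, 13)]
2. M_y = 15  [2·M = A+B = (8, 17)+(0, 13)]
   so M = (4, 15)
3. C_x = 17  [C = 2·N−B = 2·(17/2, 15/2)−(0, 13)]
4. C_y = 2  [C = 2·N−B = 2·(17/2, 15/2)−(0, 13)]
   so C = (17, 2)

C = (17, 2)
M = (4, 15)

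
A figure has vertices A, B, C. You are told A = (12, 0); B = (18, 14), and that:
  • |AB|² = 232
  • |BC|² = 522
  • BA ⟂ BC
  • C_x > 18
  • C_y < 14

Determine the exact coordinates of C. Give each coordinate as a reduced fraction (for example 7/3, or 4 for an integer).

C = (39, 5)

1. C_x = 39  [[BA ⟂ BC ⇒ -6x-14y+304=0] ∩ [|C−(18, 14)|²=522]]
2. C_y = 5  [[BA ⟂ BC ⇒ -6x-14y+304=0] ∩ [|C−(18, 14)|²=522]]
   so C = (39, 5)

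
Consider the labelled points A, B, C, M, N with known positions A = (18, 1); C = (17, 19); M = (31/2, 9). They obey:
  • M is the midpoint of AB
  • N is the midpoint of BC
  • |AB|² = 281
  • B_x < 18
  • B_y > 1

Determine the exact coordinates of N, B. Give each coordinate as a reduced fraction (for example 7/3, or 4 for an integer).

1. B_x = 13  [B = 2·M−A = 2·(31/2, 9)−(18, 1)]
2. B_y = 17  [B = 2·M−A = 2·(31/2, 9)−(18, 1)]
   so B = (13, 17)
3. N_x = 15  [2·N = B+C = (13, 17)+(17, 19)]
4. N_y = 18  [2·N = B+C = (13, 17)+(17, 19)]
   so N = (15, 18)

N = (15, 18)
B = (13, 17)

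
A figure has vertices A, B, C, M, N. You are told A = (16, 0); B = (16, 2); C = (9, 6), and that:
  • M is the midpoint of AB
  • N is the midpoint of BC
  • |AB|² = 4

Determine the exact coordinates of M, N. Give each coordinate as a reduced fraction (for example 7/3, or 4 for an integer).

M = (16, 1)
N = (25/2, 4)

1. M_x = 16  [2·M = A+B = (16, 0)+(16, 2)]
2. M_y = 1  [2·M = A+B = (16, 0)+(16, 2)]
   so M = (16, 1)
3. N_x = 25/2  [2·N = B+C = (16, 2)+(9, 6)]
4. N_y = 4  [2·N = B+C = (16, 2)+(9, 6)]
   so N = (25/2, 4)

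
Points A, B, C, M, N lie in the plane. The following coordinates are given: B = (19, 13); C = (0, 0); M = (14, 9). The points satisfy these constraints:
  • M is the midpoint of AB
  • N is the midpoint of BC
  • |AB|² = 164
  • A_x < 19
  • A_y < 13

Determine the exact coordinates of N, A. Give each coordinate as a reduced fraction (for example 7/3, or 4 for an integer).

N = (19/2, 13/2)
A = (9, 5)

1. A_x = 9  [A = 2·M−B = 2·(14, 9)−(19, 13)]
2. A_y = 5  [A = 2·M−B = 2·(14, 9)−(19, 13)]
   so A = (9, 5)
3. N_x = 19/2  [2·N = B+C = (19, 13)+(0, 0)]
4. N_y = 13/2  [2·N = B+C = (19, 13)+(0, 0)]
   so N = (19/2, 13/2)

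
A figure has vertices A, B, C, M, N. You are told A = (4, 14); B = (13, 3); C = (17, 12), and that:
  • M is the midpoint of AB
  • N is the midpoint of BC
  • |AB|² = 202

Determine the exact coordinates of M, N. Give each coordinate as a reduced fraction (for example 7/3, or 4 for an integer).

1. M_x = 17/2  [2·M = A+B = (4, 14)+(13, 3)]
2. M_y = 17/2  [2·M = A+B = (4, 14)+(13, 3)]
   so M = (17/2, 17/2)
3. N_x = 15  [2·N = B+C = (13, 3)+(17, 12)]
4. N_y = 15/2  [2·N = B+C = (13, 3)+(17, 12)]
   so N = (15, 15/2)

M = (17/2, 17/2)
N = (15, 15/2)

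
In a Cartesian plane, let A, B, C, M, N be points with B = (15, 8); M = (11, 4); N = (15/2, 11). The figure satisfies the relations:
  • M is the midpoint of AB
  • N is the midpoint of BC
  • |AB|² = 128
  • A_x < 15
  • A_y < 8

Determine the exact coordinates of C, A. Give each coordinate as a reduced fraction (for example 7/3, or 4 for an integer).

C = (0, 14)
A = (7, 0)

1. A_x = 7  [A = 2·M−B = 2·(11, 4)−(15, 8)]
2. A_y = 0  [A = 2·M−B = 2·(11, 4)−(15, 8)]
   so A = (7, 0)
3. C_x = 0  [C = 2·N−B = 2·(15/2, 11)−(15, 8)]
4. C_y = 14  [C = 2·N−B = 2·(15/2, 11)−(15, 8)]
   so C = (0, 14)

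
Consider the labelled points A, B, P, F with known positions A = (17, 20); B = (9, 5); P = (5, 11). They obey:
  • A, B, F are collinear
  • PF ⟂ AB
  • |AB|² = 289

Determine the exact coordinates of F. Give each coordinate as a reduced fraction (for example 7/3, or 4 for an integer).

F = (3065/289, 2315/289)

1. F_x = 3065/289  [[A, B, F are collinear ⇒ 15x-8y-95=0] ∩ [PF ⟂ AB ⇒ -8x-15y+205=0]]
2. F_y = 2315/289  [[A, B, F are collinear ⇒ 15x-8y-95=0] ∩ [PF ⟂ AB ⇒ -8x-15y+205=0]]
   so F = (3065/289, 2315/289)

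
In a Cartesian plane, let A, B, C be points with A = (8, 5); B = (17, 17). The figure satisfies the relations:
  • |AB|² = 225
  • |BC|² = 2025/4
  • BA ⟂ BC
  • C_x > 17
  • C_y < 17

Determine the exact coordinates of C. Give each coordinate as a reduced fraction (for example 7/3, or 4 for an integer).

1. C_x = 35  [[BA ⟂ BC ⇒ -9x-12y+357=0] ∩ [|C−(17, 17)|²=2025/4]]
2. C_y = 7/2  [[BA ⟂ BC ⇒ -9x-12y+357=0] ∩ [|C−(17, 17)|²=2025/4]]
   so C = (35, 7/2)

C = (35, 7/2)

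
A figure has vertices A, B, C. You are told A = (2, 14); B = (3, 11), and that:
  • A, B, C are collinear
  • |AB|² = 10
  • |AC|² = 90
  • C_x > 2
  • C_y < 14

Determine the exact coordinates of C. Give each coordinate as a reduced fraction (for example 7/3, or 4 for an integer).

1. C_x = 5  [[A, B, C are collinear ⇒ 3x+1y-20=0] ∩ [|C−(2, 14)|²=90]]
2. C_y = 5  [[A, B, C are collinear ⇒ 3x+1y-20=0] ∩ [|C−(2, 14)|²=90]]
   so C = (5, 5)

C = (5, 5)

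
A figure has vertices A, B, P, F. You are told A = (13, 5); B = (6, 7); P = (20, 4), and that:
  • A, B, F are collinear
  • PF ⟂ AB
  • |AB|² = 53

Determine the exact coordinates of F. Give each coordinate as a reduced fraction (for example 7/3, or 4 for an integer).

1. F_x = 1046/53  [[A, B, F are collinear ⇒ -2x-7y+61=0] ∩ [PF ⟂ AB ⇒ -7x+2y+132=0]]
2. F_y = 163/53  [[A, B, F are collinear ⇒ -2x-7y+61=0] ∩ [PF ⟂ AB ⇒ -7x+2y+132=0]]
   so F = (1046/53, 163/53)

F = (1046/53, 163/53)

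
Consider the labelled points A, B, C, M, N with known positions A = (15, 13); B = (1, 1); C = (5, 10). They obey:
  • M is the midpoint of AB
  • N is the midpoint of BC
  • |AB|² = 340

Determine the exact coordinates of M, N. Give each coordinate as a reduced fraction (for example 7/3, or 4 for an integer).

1. M_x = 8  [2·M = A+B = (15, 13)+(1, 1)]
2. M_y = 7  [2·M = A+B = (15, 13)+(1, 1)]
   so M = (8, 7)
3. N_x = 3  [2·N = B+C = (1, 1)+(5, 10)]
4. N_y = 11/2  [2·N = B+C = (1, 1)+(5, 10)]
   so N = (3, 11/2)

M = (8, 7)
N = (3, 11/2)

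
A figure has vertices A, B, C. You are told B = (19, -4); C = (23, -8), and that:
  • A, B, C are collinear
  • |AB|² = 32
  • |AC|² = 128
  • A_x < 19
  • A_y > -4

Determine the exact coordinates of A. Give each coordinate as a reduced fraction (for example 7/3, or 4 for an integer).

1. A_x = 15  [[A, B, C are collinear ⇒ 4x+4y-60=0] ∩ [|A−(19, -4)|²=32]]
2. A_y = 0  [[A, B, C are collinear ⇒ 4x+4y-60=0] ∩ [|A−(19, -4)|²=32]]
   so A = (15, 0)

A = (15, 0)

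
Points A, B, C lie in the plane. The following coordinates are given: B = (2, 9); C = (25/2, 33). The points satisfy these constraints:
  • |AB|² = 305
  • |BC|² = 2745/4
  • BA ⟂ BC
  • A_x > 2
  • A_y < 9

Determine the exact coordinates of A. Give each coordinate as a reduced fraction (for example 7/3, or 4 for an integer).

1. A_x = 18  [[BA ⟂ BC ⇒ 21/2x+24y-237=0] ∩ [|A−(2, 9)|²=305]]
2. A_y = 2  [[BA ⟂ BC ⇒ 21/2x+24y-237=0] ∩ [|A−(2, 9)|²=305]]
   so A = (18, 2)

A = (18, 2)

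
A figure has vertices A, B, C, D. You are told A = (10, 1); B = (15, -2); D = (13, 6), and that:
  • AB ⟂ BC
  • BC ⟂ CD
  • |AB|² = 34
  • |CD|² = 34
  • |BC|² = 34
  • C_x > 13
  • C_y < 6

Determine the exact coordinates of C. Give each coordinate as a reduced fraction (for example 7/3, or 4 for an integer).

C = (18, 3)

1. C_x = 18  [[AB ⟂ BC ⇒ 5x-3y-81=0] ∩ [|C−(13, 6)|²=34]]
2. C_y = 3  [[AB ⟂ BC ⇒ 5x-3y-81=0] ∩ [|C−(13, 6)|²=34]]
   so C = (18, 3)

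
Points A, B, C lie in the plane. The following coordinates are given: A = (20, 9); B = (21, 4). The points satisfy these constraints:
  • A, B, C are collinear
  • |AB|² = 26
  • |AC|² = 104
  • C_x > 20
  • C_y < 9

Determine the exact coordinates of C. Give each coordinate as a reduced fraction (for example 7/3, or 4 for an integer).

1. C_x = 22  [[A, B, C are collinear ⇒ 5x+1y-109=0] ∩ [|C−(20, 9)|²=104]]
2. C_y = -1  [[A, B, C are collinear ⇒ 5x+1y-109=0] ∩ [|C−(20, 9)|²=104]]
   so C = (22, -1)

C = (22, -1)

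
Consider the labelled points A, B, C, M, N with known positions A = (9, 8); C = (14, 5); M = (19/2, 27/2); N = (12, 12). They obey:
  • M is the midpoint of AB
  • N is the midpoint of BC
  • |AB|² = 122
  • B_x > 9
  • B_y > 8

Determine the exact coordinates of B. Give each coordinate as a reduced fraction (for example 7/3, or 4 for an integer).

B = (10, 19)

1. B_x = 10  [B = 2·M−A = 2·(19/2, 27/2)−(9, 8)]
2. B_y = 19  [B = 2·M−A = 2·(19/2, 27/2)−(9, 8)]
   so B = (10, 19)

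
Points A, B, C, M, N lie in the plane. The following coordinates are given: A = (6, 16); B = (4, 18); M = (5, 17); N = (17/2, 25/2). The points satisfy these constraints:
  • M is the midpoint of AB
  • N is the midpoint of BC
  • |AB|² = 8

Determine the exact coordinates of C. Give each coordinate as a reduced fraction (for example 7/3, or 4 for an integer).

C = (13, 7)

1. C_x = 13  [C = 2·N−B = 2·(17/2, 25/2)−(4, 18)]
2. C_y = 7  [C = 2·N−B = 2·(17/2, 25/2)−(4, 18)]
   so C = (13, 7)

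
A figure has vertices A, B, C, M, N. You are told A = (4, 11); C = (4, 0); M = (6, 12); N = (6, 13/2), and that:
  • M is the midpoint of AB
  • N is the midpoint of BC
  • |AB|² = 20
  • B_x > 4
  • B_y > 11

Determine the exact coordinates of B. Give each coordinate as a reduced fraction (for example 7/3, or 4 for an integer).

B = (8, 13)

1. B_x = 8  [B = 2·M−A = 2·(6, 12)−(4, 11)]
2. B_y = 13  [B = 2·M−A = 2·(6, 12)−(4, 11)]
   so B = (8, 13)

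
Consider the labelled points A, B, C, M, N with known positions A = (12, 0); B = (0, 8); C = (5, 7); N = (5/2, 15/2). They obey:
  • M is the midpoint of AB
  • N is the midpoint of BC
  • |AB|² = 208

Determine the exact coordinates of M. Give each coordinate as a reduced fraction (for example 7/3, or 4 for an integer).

M = (6, 4)

1. M_x = 6  [2·M = A+B = (12, 0)+(0, 8)]
2. M_y = 4  [2·M = A+B = (12, 0)+(0, 8)]
   so M = (6, 4)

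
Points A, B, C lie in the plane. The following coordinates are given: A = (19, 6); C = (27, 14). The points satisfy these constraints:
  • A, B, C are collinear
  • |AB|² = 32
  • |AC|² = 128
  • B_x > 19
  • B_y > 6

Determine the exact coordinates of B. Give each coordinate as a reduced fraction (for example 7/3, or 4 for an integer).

B = (23, 10)

1. B_x = 23  [[A, B, C are collinear ⇒ 8x-8y-104=0] ∩ [|B−(19, 6)|²=32]]
2. B_y = 10  [[A, B, C are collinear ⇒ 8x-8y-104=0] ∩ [|B−(19, 6)|²=32]]
   so B = (23, 10)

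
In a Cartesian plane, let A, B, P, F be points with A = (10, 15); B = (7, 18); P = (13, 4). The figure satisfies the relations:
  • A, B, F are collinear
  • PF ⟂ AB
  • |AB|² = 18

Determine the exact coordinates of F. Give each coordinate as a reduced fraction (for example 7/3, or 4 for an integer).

1. F_x = 17  [[A, B, F are collinear ⇒ -3x-3y+75=0] ∩ [PF ⟂ AB ⇒ -3x+3y+27=0]]
2. F_y = 8  [[A, B, F are collinear ⇒ -3x-3y+75=0] ∩ [PF ⟂ AB ⇒ -3x+3y+27=0]]
   so F = (17, 8)

F = (17, 8)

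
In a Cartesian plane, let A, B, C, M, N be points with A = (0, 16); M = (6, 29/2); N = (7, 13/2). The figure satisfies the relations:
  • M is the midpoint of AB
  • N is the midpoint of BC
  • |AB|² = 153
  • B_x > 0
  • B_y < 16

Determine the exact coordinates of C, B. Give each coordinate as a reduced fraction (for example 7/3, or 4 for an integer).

C = (2, 0)
B = (12, 13)

1. B_x = 12  [B = 2·M−A = 2·(6, 29/2)−(0, 16)]
2. B_y = 13  [B = 2·M−A = 2·(6, 29/2)−(0, 16)]
   so B = (12, 13)
3. C_x = 2  [C = 2·N−B = 2·(7, 13/2)−(12, 13)]
4. C_y = 0  [C = 2·N−B = 2·(7, 13/2)−(12, 13)]
   so C = (2, 0)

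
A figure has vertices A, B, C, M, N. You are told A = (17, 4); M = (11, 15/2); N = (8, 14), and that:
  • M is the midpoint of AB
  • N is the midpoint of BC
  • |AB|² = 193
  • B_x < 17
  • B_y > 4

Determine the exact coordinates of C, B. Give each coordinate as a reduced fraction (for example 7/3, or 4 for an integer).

C = (11, 17)
B = (5, 11)

1. B_x = 5  [B = 2·M−A = 2·(11, 15/2)−(17, 4)]
2. B_y = 11  [B = 2·M−A = 2·(11, 15/2)−(17, 4)]
   so B = (5, 11)
3. C_x = 11  [C = 2·N−B = 2·(8, 14)−(5, 11)]
4. C_y = 17  [C = 2·N−B = 2·(8, 14)−(5, 11)]
   so C = (11, 17)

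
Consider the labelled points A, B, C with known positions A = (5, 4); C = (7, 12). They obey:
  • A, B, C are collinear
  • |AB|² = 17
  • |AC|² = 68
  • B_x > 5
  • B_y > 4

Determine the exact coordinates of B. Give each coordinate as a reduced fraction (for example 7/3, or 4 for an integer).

1. B_x = 6  [[A, B, C are collinear ⇒ 8x-2y-32=0] ∩ [|B−(5, 4)|²=17]]
2. B_y = 8  [[A, B, C are collinear ⇒ 8x-2y-32=0] ∩ [|B−(5, 4)|²=17]]
   so B = (6, 8)

B = (6, 8)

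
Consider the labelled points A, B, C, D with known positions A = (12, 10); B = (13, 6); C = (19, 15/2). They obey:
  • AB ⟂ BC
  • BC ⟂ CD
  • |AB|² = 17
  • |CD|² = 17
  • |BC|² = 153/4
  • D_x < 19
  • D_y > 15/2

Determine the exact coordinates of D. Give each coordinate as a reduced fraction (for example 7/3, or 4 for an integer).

1. D_x = 18  [[BC ⟂ CD ⇒ 6x+3/2y-501/4=0] ∩ [|D−(19, 15/2)|²=17]]
2. D_y = 23/2  [[BC ⟂ CD ⇒ 6x+3/2y-501/4=0] ∩ [|D−(19, 15/2)|²=17]]
   so D = (18, 23/2)

D = (18, 23/2)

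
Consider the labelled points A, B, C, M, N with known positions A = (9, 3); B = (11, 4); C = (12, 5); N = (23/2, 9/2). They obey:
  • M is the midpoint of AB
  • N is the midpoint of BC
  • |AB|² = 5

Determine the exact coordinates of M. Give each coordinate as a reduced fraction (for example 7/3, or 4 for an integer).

M = (10, 7/2)

1. M_x = 10  [2·M = A+B = (9, 3)+(11, 4)]
2. M_y = 7/2  [2·M = A+B = (9, 3)+(11, 4)]
   so M = (10, 7/2)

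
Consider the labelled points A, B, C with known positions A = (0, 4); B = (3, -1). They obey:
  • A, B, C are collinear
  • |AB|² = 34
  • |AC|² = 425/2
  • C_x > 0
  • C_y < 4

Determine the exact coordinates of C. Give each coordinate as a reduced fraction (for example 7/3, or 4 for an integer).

C = (15/2, -17/2)

1. C_x = 15/2  [[A, B, C are collinear ⇒ 5x+3y-12=0] ∩ [|C−(0, 4)|²=425/2]]
2. C_y = -17/2  [[A, B, C are collinear ⇒ 5x+3y-12=0] ∩ [|C−(0, 4)|²=425/2]]
   so C = (15/2, -17/2)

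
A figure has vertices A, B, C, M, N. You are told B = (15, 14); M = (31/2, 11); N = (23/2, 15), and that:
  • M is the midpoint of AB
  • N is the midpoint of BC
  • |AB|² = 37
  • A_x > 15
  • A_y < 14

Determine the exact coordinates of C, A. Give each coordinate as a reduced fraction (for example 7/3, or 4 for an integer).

C = (8, 16)
A = (16, 8)

1. A_x = 16  [A = 2·M−B = 2·(31/2, 11)−(15, 14)]
2. A_y = 8  [A = 2·M−B = 2·(31/2, 11)−(15, 14)]
   so A = (16, 8)
3. C_x = 8  [C = 2·N−B = 2·(23/2, 15)−(15, 14)]
4. C_y = 16  [C = 2·N−B = 2·(23/2, 15)−(15, 14)]
   so C = (8, 16)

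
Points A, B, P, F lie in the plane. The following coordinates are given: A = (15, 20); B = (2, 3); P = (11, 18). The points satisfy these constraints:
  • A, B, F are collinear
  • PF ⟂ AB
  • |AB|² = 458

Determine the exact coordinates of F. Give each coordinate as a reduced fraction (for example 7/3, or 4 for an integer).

1. F_x = 2876/229  [[A, B, F are collinear ⇒ 17x-13y+5=0] ∩ [PF ⟂ AB ⇒ -13x-17y+449=0]]
2. F_y = 3849/229  [[A, B, F are collinear ⇒ 17x-13y+5=0] ∩ [PF ⟂ AB ⇒ -13x-17y+449=0]]
   so F = (2876/229, 3849/229)

F = (2876/229, 3849/229)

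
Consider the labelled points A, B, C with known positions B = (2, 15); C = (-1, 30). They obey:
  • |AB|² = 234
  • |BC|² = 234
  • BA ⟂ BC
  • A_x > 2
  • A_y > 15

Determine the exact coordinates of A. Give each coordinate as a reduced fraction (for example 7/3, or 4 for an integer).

A = (17, 18)

1. A_x = 17  [[BA ⟂ BC ⇒ -3x+15y-219=0] ∩ [|A−(2, 15)|²=234]]
2. A_y = 18  [[BA ⟂ BC ⇒ -3x+15y-219=0] ∩ [|A−(2, 15)|²=234]]
   so A = (17, 18)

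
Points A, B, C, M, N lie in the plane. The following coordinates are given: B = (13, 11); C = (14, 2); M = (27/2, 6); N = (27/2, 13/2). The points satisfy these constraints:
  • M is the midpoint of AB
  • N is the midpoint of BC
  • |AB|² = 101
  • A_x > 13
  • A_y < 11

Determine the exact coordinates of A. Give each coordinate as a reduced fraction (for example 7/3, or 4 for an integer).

A = (14, 1)

1. A_x = 14  [A = 2·M−B = 2·(27/2, 6)−(13, 11)]
2. A_y = 1  [A = 2·M−B = 2·(27/2, 6)−(13, 11)]
   so A = (14, 1)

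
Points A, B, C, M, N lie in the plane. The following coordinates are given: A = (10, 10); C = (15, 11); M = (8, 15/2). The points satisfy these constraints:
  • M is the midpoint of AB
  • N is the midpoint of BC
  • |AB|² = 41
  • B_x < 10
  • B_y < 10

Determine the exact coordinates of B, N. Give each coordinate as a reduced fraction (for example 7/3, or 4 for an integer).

B = (6, 5)
N = (21/2, 8)

1. B_x = 6  [B = 2·M−A = 2·(8, 15/2)−(10, 10)]
2. B_y = 5  [B = 2·M−A = 2·(8, 15/2)−(10, 10)]
   so B = (6, 5)
3. N_x = 21/2  [2·N = B+C = (6, 5)+(15, 11)]
4. N_y = 8  [2·N = B+C = (6, 5)+(15, 11)]
   so N = (21/2, 8)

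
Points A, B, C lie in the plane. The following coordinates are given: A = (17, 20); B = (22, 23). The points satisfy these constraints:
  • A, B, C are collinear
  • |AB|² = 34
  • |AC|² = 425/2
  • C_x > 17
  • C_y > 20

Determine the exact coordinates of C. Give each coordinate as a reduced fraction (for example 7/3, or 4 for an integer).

C = (59/2, 55/2)

1. C_x = 59/2  [[A, B, C are collinear ⇒ -3x+5y-49=0] ∩ [|C−(17, 20)|²=425/2]]
2. C_y = 55/2  [[A, B, C are collinear ⇒ -3x+5y-49=0] ∩ [|C−(17, 20)|²=425/2]]
   so C = (59/2, 55/2)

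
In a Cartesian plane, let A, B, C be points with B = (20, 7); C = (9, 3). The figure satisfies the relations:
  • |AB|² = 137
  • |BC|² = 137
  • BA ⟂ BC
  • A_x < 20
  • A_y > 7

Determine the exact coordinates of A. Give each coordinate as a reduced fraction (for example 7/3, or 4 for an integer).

A = (16, 18)

1. A_x = 16  [[BA ⟂ BC ⇒ -11x-4y+248=0] ∩ [|A−(20, 7)|²=137]]
2. A_y = 18  [[BA ⟂ BC ⇒ -11x-4y+248=0] ∩ [|A−(20, 7)|²=137]]
   so A = (16, 18)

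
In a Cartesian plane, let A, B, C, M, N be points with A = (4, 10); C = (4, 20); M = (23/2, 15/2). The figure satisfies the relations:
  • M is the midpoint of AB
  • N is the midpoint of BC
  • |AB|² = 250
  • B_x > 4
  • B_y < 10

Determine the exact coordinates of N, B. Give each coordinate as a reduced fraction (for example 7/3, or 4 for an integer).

1. B_x = 19  [B = 2·M−A = 2·(23/2, 15/2)−(4, 10)]
2. B_y = 5  [B = 2·M−A = 2·(23/2, 15/2)−(4, 10)]
   so B = (19, 5)
3. N_x = 23/2  [2·N = B+C = (19, 5)+(4, 20)]
4. N_y = 25/2  [2·N = B+C = (19, 5)+(4, 20)]
   so N = (23/2, 25/2)

N = (23/2, 25/2)
B = (19, 5)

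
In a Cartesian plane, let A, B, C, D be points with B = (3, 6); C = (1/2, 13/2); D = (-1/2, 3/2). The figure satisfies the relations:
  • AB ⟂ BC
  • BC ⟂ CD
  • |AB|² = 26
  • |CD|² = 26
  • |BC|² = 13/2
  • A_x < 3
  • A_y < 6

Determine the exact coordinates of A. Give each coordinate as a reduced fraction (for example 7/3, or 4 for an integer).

1. A_x = 2  [[AB ⟂ BC ⇒ 5/2x-1/2y-9/2=0] ∩ [|A−(3, 6)|²=26]]
2. A_y = 1  [[AB ⟂ BC ⇒ 5/2x-1/2y-9/2=0] ∩ [|A−(3, 6)|²=26]]
   so A = (2, 1)

A = (2, 1)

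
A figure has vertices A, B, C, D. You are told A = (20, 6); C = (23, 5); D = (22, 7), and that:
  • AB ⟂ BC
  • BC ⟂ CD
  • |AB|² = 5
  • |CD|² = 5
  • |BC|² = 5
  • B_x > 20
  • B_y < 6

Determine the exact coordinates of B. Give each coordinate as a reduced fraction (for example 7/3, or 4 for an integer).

B = (21, 4)

1. B_x = 21  [[BC ⟂ CD ⇒ 1x-2y-13=0] ∩ [|B−(20, 6)|²=5]]
2. B_y = 4  [[BC ⟂ CD ⇒ 1x-2y-13=0] ∩ [|B−(20, 6)|²=5]]
   so B = (21, 4)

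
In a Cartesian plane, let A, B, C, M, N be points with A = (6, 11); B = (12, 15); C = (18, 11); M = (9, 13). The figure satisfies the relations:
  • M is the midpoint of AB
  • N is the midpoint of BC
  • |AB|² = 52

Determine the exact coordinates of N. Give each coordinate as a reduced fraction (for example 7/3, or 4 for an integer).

1. N_x = 15  [2·N = B+C = (12, 15)+(18, 11)]
2. N_y = 13  [2·N = B+C = (12, 15)+(18, 11)]
   so N = (15, 13)

N = (15, 13)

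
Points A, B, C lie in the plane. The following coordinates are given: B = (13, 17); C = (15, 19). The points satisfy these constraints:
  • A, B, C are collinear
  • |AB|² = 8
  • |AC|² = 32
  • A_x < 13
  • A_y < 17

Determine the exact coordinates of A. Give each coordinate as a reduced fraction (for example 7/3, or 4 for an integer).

1. A_x = 11  [[A, B, C are collinear ⇒ -2x+2y-8=0] ∩ [|A−(13, 17)|²=8]]
2. A_y = 15  [[A, B, C are collinear ⇒ -2x+2y-8=0] ∩ [|A−(13, 17)|²=8]]
   so A = (11, 15)

A = (11, 15)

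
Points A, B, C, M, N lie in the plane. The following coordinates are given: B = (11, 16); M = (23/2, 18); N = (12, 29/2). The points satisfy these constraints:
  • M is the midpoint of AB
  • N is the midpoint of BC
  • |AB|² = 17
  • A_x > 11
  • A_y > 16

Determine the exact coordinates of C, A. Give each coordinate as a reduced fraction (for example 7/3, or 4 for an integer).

C = (13, 13)
A = (12, 20)

1. A_x = 12  [A = 2·M−B = 2·(23/2, 18)−(11, 16)]
2. A_y = 20  [A = 2·M−B = 2·(23/2, 18)−(11, 16)]
   so A = (12, 20)
3. C_x = 13  [C = 2·N−B = 2·(12, 29/2)−(11, 16)]
4. C_y = 13  [C = 2·N−B = 2·(12, 29/2)−(11, 16)]
   so C = (13, 13)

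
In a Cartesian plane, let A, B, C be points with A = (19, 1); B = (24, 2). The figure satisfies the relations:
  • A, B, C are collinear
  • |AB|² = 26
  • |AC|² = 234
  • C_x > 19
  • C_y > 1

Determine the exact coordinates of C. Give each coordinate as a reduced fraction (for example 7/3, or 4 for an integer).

C = (34, 4)

1. C_x = 34  [[A, B, C are collinear ⇒ -1x+5y+14=0] ∩ [|C−(19, 1)|²=234]]
2. C_y = 4  [[A, B, C are collinear ⇒ -1x+5y+14=0] ∩ [|C−(19, 1)|²=234]]
   so C = (34, 4)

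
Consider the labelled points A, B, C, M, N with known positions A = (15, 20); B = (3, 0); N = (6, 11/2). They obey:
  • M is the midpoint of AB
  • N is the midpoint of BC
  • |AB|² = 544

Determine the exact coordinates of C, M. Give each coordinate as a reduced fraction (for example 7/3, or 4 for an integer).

1. M_x = 9  [2·M = A+B = (15, 20)+(3, 0)]
2. M_y = 10  [2·M = A+B = (15, 20)+(3, 0)]
   so M = (9, 10)
3. C_x = 9  [C = 2·N−B = 2·(6, 11/2)−(3, 0)]
4. C_y = 11  [C = 2·N−B = 2·(6, 11/2)−(3, 0)]
   so C = (9, 11)

C = (9, 11)
M = (9, 10)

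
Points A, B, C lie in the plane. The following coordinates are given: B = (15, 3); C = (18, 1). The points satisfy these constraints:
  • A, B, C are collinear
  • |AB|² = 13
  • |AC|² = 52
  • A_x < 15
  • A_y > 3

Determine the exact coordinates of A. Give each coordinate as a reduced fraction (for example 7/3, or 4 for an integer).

A = (12, 5)

1. A_x = 12  [[A, B, C are collinear ⇒ 2x+3y-39=0] ∩ [|A−(15, 3)|²=13]]
2. A_y = 5  [[A, B, C are collinear ⇒ 2x+3y-39=0] ∩ [|A−(15, 3)|²=13]]
   so A = (12, 5)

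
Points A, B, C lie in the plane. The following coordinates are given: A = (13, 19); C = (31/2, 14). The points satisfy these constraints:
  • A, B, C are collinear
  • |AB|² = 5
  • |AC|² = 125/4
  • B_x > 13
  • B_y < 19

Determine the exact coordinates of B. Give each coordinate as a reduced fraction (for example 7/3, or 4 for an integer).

B = (14, 17)

1. B_x = 14  [[A, B, C are collinear ⇒ -5x-5/2y+225/2=0] ∩ [|B−(13, 19)|²=5]]
2. B_y = 17  [[A, B, C are collinear ⇒ -5x-5/2y+225/2=0] ∩ [|B−(13, 19)|²=5]]
   so B = (14, 17)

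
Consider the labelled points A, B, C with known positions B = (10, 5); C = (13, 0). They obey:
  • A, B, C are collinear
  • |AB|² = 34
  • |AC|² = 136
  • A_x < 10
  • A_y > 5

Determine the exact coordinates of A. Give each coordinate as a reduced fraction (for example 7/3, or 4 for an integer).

1. A_x = 7  [[A, B, C are collinear ⇒ 5x+3y-65=0] ∩ [|A−(10, 5)|²=34]]
2. A_y = 10  [[A, B, C are collinear ⇒ 5x+3y-65=0] ∩ [|A−(10, 5)|²=34]]
   so A = (7, 10)

A = (7, 10)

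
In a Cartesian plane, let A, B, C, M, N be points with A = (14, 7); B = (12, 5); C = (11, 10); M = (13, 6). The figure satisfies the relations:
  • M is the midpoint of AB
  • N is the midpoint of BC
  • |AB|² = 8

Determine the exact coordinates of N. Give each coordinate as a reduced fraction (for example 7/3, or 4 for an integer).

N = (23/2, 15/2)

1. N_x = 23/2  [2·N = B+C = (12, 5)+(11, 10)]
2. N_y = 15/2  [2·N = B+C = (12, 5)+(11, 10)]
   so N = (23/2, 15/2)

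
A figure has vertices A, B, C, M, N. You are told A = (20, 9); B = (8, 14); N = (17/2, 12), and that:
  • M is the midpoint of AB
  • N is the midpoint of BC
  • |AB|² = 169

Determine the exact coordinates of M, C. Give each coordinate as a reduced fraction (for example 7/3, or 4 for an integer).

1. M_x = 14  [2·M = A+B = (20, 9)+(8, 14)]
2. M_y = 23/2  [2·M = A+B = (20, 9)+(8, 14)]
   so M = (14, 23/2)
3. C_x = 9  [C = 2·N−B = 2·(17/2, 12)−(8, 14)]
4. C_y = 10  [C = 2·N−B = 2·(17/2, 12)−(8, 14)]
   so C = (9, 10)

M = (14, 23/2)
C = (9, 10)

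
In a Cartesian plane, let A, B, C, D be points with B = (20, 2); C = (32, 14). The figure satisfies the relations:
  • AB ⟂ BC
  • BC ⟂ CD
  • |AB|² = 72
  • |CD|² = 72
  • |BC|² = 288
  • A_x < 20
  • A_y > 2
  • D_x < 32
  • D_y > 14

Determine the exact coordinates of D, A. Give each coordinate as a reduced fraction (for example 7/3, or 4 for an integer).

D = (26, 20)
A = (14, 8)

1. D_x = 26  [[BC ⟂ CD ⇒ 12x+12y-552=0] ∩ [|D−(32, 14)|²=72]]
2. D_y = 20  [[BC ⟂ CD ⇒ 12x+12y-552=0] ∩ [|D−(32, 14)|²=72]]
   so D = (26, 20)
3. A_x = 14  [[AB ⟂ BC ⇒ -12x-12y+264=0] ∩ [|A−(20, 2)|²=72]]
4. A_y = 8  [[AB ⟂ BC ⇒ -12x-12y+264=0] ∩ [|A−(20, 2)|²=72]]
   so A = (14, 8)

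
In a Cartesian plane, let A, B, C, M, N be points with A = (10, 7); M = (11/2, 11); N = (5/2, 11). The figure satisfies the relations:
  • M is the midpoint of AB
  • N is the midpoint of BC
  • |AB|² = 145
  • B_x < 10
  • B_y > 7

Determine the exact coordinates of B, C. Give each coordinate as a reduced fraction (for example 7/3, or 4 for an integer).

1. B_x = 1  [B = 2·M−A = 2·(11/2, 11)−(10, 7)]
2. B_y = 15  [B = 2·M−A = 2·(11/2, 11)−(10, 7)]
   so B = (1, 15)
3. C_x = 4  [C = 2·N−B = 2·(5/2, 11)−(1, 15)]
4. C_y = 7  [C = 2·N−B = 2·(5/2, 11)−(1, 15)]
   so C = (4, 7)

B = (1, 15)
C = (4, 7)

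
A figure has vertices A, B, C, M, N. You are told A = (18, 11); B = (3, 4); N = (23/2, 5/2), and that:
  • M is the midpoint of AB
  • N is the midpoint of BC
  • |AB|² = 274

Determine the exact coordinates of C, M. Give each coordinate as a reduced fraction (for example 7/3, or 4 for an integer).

C = (20, 1)
M = (21/2, 15/2)

1. M_x = 21/2  [2·M = A+B = (18, 11)+(3, 4)]
2. M_y = 15/2  [2·M = A+B = (18, 11)+(3, 4)]
   so M = (21/2, 15/2)
3. C_x = 20  [C = 2·N−B = 2·(23/2, 5/2)−(3, 4)]
4. C_y = 1  [C = 2·N−B = 2·(23/2, 5/2)−(3, 4)]
   so C = (20, 1)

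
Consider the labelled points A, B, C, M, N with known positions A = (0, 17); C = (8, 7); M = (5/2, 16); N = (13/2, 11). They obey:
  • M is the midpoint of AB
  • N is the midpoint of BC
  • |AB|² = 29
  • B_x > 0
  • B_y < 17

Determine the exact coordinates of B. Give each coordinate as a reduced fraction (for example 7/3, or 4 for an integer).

B = (5, 15)

1. B_x = 5  [B = 2·M−A = 2·(5/2, 16)−(0, 17)]
2. B_y = 15  [B = 2·M−A = 2·(5/2, 16)−(0, 17)]
   so B = (5, 15)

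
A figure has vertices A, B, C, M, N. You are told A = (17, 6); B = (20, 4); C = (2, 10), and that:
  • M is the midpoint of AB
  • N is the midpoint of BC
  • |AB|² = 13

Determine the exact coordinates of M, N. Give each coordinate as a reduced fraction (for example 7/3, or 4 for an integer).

1. M_x = 37/2  [2·M = A+B = (17, 6)+(20, 4)]
2. M_y = 5  [2·M = A+B = (17, 6)+(20, 4)]
   so M = (37/2, 5)
3. N_x = 11  [2·N = B+C = (20, 4)+(2, 10)]
4. N_y = 7  [2·N = B+C = (20, 4)+(2, 10)]
   so N = (11, 7)

M = (37/2, 5)
N = (11, 7)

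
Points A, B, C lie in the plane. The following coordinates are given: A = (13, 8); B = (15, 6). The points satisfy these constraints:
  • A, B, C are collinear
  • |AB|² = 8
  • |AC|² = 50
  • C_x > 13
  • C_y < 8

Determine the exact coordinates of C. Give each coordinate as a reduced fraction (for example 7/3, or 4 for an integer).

1. C_x = 18  [[A, B, C are collinear ⇒ 2x+2y-42=0] ∩ [|C−(13, 8)|²=50]]
2. C_y = 3  [[A, B, C are collinear ⇒ 2x+2y-42=0] ∩ [|C−(13, 8)|²=50]]
   so C = (18, 3)

C = (18, 3)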